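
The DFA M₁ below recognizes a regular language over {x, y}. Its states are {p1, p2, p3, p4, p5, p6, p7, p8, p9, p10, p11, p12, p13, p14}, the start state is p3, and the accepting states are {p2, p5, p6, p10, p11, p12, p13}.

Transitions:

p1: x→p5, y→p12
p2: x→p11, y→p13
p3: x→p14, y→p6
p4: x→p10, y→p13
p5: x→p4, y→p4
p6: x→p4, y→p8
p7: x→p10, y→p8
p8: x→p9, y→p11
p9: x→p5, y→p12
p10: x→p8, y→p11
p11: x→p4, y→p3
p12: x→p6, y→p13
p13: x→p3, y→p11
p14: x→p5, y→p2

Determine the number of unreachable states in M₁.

BFS from p3 reaches {p2, p3, p4, p5, p6, p8, p9, p10, p11, p12, p13, p14}; the 2 state(s) p1, p7 are never visited.

2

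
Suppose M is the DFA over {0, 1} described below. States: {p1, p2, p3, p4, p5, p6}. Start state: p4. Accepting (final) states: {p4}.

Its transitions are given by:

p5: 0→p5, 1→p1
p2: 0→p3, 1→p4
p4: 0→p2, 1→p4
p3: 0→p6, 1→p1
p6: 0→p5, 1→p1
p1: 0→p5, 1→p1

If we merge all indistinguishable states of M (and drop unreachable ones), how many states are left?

3

Start with accepting vs non-accepting: {p4} | {p1,p2,p3,p5,p6}.
On input 1, block {p1,p2,p3,p5,p6} splits into {p1,p3,p5,p6} and {p2}.
Stable partition: {p4} | {p1,p3,p5,p6} | {p2} — 3 equivalence classes.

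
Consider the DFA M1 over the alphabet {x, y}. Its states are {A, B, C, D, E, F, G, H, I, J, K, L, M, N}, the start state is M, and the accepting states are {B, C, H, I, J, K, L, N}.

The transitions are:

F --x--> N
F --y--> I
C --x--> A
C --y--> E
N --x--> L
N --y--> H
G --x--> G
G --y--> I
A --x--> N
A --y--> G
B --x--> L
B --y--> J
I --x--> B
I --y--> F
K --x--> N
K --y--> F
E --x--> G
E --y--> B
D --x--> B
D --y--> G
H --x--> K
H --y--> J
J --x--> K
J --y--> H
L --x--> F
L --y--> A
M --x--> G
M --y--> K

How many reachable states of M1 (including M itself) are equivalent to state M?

2

Reachable states from the start: {A,B,F,G,H,I,J,K,L,M,N}. Unreachable: {C,D,E} — drop them.
P0 = {B,H,I,J,K,L,N} | {A,F,G,M}.
Split {B,H,I,J,K,L,N} by δ(·,x) → {B,H,I,J,K,N} and {L}.
Split {B,H,I,J,K,N} by δ(·,x) → {H,I,J,K} and {B,N}.
On input x, block {H,I,J,K} splits into {H,J} and {I,K}.
Split {A,F,G,M} by δ(·,x) → {A,F} and {G,M}.
Split {A,F} by δ(·,y) → {A} and {F}.
Stable partition: {H,J} | {A} | {L} | {B,N} | {I,K} | {G,M} | {F} — 7 equivalence classes.
The equivalence class containing M is {G,M}, of size 2.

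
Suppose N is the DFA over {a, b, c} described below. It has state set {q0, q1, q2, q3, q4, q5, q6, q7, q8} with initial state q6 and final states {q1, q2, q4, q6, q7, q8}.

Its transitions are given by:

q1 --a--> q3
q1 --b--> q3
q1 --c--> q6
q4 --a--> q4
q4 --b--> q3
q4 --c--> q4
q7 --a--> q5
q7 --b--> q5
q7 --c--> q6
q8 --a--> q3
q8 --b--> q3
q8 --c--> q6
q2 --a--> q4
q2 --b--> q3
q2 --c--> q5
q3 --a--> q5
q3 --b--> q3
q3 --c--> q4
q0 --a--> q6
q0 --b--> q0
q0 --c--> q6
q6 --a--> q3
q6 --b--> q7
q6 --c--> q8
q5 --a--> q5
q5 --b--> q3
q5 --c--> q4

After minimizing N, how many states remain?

4

Reachable states from the start: {q3,q4,q5,q6,q7,q8}. Unreachable: {q0,q1,q2} — drop them.
Start with accepting vs non-accepting: {q4,q6,q7,q8} | {q3,q5}.
Split {q4,q6,q7,q8} by δ(·,a) → {q6,q7,q8} and {q4}.
Refine {q6,q7,q8} on symbol b: members go to different blocks, giving {q7,q8} and {q6}.
Stable partition: {q7,q8} | {q3,q5} | {q4} | {q6} — 4 equivalence classes.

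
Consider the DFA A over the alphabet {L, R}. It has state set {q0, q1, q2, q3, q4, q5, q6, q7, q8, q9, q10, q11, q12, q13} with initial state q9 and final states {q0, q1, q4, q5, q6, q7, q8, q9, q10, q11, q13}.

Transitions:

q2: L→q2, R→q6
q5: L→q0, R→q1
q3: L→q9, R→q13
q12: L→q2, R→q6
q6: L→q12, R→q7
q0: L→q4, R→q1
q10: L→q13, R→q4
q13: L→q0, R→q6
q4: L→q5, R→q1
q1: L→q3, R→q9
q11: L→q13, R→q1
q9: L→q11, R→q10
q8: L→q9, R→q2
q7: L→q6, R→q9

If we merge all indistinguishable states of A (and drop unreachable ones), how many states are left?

10

States {q8} cannot be reached from the start state, so discard them.
Initial partition by acceptance: {q0,q1,q4,q5,q6,q7,q9,q10,q11,q13} | {q2,q3,q12}.
Refine {q0,q1,q4,q5,q6,q7,q9,q10,q11,q13} on symbol L: members go to different blocks, giving {q0,q4,q5,q7,q9,q10,q11,q13} and {q1,q6}.
On input L, block {q0,q4,q5,q7,q9,q10,q11,q13} splits into {q0,q4,q5,q9,q10,q11,q13} and {q7}.
On input R, block {q0,q4,q5,q9,q10,q11,q13} splits into {q0,q4,q5,q11,q13} and {q9,q10}.
On input L, block {q2,q3,q12} splits into {q2,q12} and {q3}.
Refine {q1,q6} on symbol L: members go to different blocks, giving {q1} and {q6}.
On input R, block {q0,q4,q5,q11,q13} splits into {q0,q4,q5,q11} and {q13}.
On input L, block {q0,q4,q5,q11} splits into {q0,q4,q5} and {q11}.
Refine {q9,q10} on symbol L: members go to different blocks, giving {q9} and {q10}.
Stable partition: {q0,q4,q5} | {q2,q12} | {q1} | {q7} | {q9} | {q3} | {q6} | {q13} | {q11} | {q10} — 10 equivalence classes.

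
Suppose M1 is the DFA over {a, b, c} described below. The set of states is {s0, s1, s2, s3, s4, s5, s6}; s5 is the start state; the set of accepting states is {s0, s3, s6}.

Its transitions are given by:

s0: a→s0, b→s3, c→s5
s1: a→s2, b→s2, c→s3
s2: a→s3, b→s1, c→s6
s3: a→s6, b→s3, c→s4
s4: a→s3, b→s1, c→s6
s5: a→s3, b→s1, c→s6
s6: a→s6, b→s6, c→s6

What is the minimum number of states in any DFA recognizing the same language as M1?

States {s0} cannot be reached from the start state, so discard them.
Start with accepting vs non-accepting: {s3,s6} | {s1,s2,s4,s5}.
Split {s3,s6} by δ(·,c) → {s3} and {s6}.
On input a, block {s1,s2,s4,s5} splits into {s2,s4,s5} and {s1}.
No further refinement is possible. Final partition (4 blocks): {s3} | {s2,s4,s5} | {s6} | {s1}.

4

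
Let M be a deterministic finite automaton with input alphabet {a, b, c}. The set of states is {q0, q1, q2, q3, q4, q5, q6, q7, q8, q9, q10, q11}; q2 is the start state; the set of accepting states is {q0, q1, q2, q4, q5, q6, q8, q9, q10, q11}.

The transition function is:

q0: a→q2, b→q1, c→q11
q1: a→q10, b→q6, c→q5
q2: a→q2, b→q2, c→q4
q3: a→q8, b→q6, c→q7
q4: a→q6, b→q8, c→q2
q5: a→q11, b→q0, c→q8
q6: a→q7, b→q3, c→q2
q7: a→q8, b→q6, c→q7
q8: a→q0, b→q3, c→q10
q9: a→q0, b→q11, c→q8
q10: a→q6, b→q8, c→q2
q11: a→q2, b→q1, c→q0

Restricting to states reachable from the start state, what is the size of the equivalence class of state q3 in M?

2

First remove the unreachable states {q9}; 11 states remain.
P0 = {q0,q1,q2,q4,q5,q6,q8,q10,q11} | {q3,q7}.
On input a, block {q0,q1,q2,q4,q5,q6,q8,q10,q11} splits into {q0,q1,q2,q4,q5,q8,q10,q11} and {q6}.
On input a, block {q0,q1,q2,q4,q5,q8,q10,q11} splits into {q0,q1,q2,q5,q8,q11} and {q4,q10}.
Refine {q0,q1,q2,q5,q8,q11} on symbol a: members go to different blocks, giving {q0,q2,q5,q8,q11} and {q1}.
Refine {q0,q2,q5,q8,q11} on symbol b: members go to different blocks, giving {q0,q11} and {q2,q5} and {q8}.
Split {q2,q5} by δ(·,a) → {q2} and {q5}.
The partition is now stable with 8 blocks: {q0,q11} | {q3,q7} | {q6} | {q4,q10} | {q1} | {q2} | {q8} | {q5}.
State q3 belongs to the block {q3,q7}, which has 2 states.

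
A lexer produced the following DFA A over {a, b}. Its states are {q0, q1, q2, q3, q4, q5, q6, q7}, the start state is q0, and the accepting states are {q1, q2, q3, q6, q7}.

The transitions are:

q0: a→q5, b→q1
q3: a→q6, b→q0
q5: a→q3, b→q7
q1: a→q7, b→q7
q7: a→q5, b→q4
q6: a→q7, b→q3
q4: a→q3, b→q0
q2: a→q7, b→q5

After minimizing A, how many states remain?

7

States {q2} cannot be reached from the start state, so discard them.
Initial partition by acceptance: {q1,q3,q6,q7} | {q0,q4,q5}.
Refine {q1,q3,q6,q7} on symbol a: members go to different blocks, giving {q1,q3,q6} and {q7}.
On input a, block {q1,q3,q6} splits into {q1,q6} and {q3}.
Refine {q1,q6} on symbol b: members go to different blocks, giving {q1} and {q6}.
Split {q0,q4,q5} by δ(·,a) → {q4,q5} and {q0}.
Refine {q4,q5} on symbol b: members go to different blocks, giving {q4} and {q5}.
No further refinement is possible. Final partition (7 blocks): {q1} | {q4} | {q7} | {q3} | {q6} | {q0} | {q5}.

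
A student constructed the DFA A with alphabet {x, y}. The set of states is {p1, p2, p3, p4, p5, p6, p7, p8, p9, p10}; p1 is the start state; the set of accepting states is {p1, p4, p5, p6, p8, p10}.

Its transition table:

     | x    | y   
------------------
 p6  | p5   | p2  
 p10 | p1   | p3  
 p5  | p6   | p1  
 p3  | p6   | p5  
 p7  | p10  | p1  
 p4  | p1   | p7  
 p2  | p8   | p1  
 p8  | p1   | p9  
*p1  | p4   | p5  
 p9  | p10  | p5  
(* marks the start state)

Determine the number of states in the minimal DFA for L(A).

Every state is reachable, so we keep all 10.
P0 = {p1,p4,p5,p6,p8,p10} | {p2,p3,p7,p9}.
Split {p1,p4,p5,p6,p8,p10} by δ(·,y) → {p4,p6,p8,p10} and {p1,p5}.
No further refinement is possible. Final partition (3 blocks): {p4,p6,p8,p10} | {p2,p3,p7,p9} | {p1,p5}.

3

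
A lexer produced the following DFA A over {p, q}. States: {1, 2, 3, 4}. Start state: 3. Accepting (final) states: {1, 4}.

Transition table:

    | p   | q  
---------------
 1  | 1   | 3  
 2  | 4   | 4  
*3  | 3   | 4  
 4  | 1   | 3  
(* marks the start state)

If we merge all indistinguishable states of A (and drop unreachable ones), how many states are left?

First remove the unreachable states {2}; 3 states remain.
Start with accepting vs non-accepting: {1,4} | {3}.
The partition is now stable with 2 blocks: {1,4} | {3}.

2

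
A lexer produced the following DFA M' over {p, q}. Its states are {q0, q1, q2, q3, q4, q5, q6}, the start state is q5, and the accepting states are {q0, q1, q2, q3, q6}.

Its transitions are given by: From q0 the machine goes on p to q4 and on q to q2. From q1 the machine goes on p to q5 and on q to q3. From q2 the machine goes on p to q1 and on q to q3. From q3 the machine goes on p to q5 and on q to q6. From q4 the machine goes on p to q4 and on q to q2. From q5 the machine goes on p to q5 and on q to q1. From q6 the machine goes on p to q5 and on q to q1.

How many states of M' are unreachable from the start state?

3

Starting at q5 and following transitions, the reachable set is {q1, q3, q5, q6}. That leaves q0, q2, q4 unreachable — 3 in total.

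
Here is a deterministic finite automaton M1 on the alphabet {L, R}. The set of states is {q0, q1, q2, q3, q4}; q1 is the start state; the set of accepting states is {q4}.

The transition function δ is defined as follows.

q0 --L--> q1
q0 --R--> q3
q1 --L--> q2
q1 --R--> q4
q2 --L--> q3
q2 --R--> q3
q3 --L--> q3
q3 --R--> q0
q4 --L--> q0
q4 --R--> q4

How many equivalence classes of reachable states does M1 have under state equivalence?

All states are reachable from the start state.
Initial partition by acceptance: {q4} | {q0,q1,q2,q3}.
Split {q0,q1,q2,q3} by δ(·,R) → {q0,q2,q3} and {q1}.
Refine {q0,q2,q3} on symbol L: members go to different blocks, giving {q2,q3} and {q0}.
Refine {q2,q3} on symbol R: members go to different blocks, giving {q2} and {q3}.
Stable partition: {q4} | {q2} | {q1} | {q0} | {q3} — 5 equivalence classes.

5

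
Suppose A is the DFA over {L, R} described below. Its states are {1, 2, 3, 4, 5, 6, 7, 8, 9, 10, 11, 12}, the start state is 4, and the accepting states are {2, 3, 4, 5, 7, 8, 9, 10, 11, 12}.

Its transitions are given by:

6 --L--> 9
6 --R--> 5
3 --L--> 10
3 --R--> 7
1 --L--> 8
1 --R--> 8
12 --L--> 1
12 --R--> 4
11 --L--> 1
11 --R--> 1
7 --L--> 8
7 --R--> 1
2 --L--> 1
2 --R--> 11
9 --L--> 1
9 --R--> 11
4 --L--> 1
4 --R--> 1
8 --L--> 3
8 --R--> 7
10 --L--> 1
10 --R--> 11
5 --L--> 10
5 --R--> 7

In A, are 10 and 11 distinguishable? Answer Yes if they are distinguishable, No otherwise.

Reachable states from the start: {1,3,4,7,8,10,11}. Unreachable: {2,5,6,9,12} — drop them.
Start with accepting vs non-accepting: {3,4,7,8,10,11} | {1}.
On input L, block {3,4,7,8,10,11} splits into {3,7,8} and {4,10,11}.
Split {3,7,8} by δ(·,L) → {7,8} and {3}.
On input L, block {7,8} splits into {7} and {8}.
Refine {4,10,11} on symbol R: members go to different blocks, giving {4,11} and {10}.
Stable partition: {7} | {1} | {4,11} | {3} | {8} | {10} — 6 equivalence classes.
10 and 11 end up in different blocks, so they are distinguishable. For instance, the string 'R' is accepted from only 10.

Yes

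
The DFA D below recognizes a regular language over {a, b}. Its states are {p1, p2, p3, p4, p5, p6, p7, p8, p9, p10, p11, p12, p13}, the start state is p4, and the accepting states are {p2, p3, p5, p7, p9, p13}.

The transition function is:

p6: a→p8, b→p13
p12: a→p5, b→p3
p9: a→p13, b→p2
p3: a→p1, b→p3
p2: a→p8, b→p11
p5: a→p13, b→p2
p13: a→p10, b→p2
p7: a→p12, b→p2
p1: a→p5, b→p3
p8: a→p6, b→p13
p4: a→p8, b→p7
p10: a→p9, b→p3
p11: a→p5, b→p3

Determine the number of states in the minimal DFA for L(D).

Start with accepting vs non-accepting: {p2,p3,p5,p7,p9,p13} | {p1,p4,p6,p8,p10,p11,p12}.
Refine {p2,p3,p5,p7,p9,p13} on symbol a: members go to different blocks, giving {p2,p3,p7,p13} and {p5,p9}.
Split {p2,p3,p7,p13} by δ(·,b) → {p3,p7,p13} and {p2}.
Split {p3,p7,p13} by δ(·,b) → {p7,p13} and {p3}.
On input a, block {p1,p4,p6,p8,p10,p11,p12} splits into {p1,p10,p11,p12} and {p4,p6,p8}.
No further refinement is possible. Final partition (6 blocks): {p7,p13} | {p1,p10,p11,p12} | {p5,p9} | {p2} | {p3} | {p4,p6,p8}.

6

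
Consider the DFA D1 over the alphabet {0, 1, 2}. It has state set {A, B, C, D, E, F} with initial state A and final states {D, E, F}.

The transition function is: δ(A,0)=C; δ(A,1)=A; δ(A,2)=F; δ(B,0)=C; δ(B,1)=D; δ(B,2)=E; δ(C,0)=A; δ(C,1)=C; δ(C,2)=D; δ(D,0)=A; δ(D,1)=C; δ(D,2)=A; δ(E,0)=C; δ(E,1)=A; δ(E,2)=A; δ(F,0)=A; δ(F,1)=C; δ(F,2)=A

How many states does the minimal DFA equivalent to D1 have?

States {B,E} cannot be reached from the start state, so discard them.
P0 = {D,F} | {A,C}.
Stable partition: {D,F} | {A,C} — 2 equivalence classes.

2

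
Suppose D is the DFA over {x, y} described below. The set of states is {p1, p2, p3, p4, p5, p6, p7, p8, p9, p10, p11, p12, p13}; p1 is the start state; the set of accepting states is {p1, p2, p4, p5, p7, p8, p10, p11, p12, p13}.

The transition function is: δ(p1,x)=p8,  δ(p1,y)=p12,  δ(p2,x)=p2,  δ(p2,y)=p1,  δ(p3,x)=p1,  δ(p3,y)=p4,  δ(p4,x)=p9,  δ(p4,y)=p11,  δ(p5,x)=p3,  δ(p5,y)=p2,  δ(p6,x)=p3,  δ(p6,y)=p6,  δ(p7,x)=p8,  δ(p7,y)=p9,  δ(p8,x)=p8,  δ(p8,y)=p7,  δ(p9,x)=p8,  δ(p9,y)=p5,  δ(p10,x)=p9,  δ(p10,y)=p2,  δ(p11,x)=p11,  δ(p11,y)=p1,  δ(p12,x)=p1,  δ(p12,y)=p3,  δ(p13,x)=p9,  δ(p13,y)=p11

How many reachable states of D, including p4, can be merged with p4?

States {p6,p10,p13} cannot be reached from the start state, so discard them.
Initial partition by acceptance: {p1,p2,p4,p5,p7,p8,p11,p12} | {p3,p9}.
Refine {p1,p2,p4,p5,p7,p8,p11,p12} on symbol x: members go to different blocks, giving {p1,p2,p7,p8,p11,p12} and {p4,p5}.
Refine {p1,p2,p7,p8,p11,p12} on symbol y: members go to different blocks, giving {p1,p2,p8,p11} and {p7,p12}.
Split {p1,p2,p8,p11} by δ(·,y) → {p1,p8} and {p2,p11}.
Stable partition: {p1,p8} | {p3,p9} | {p4,p5} | {p7,p12} | {p2,p11} — 5 equivalence classes.
State p4 belongs to the block {p4,p5}, which has 2 states.

2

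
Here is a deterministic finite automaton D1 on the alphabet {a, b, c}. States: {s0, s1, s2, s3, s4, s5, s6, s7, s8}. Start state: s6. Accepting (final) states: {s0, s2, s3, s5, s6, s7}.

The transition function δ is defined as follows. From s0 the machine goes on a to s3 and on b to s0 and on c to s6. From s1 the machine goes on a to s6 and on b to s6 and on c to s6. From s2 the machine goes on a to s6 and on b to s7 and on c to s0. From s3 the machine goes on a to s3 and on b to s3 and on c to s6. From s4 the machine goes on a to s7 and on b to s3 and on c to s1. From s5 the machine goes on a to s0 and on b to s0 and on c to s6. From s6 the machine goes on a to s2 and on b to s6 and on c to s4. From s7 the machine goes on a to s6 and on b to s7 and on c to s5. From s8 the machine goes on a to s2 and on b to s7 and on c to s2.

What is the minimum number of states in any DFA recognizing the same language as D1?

5

States {s8} cannot be reached from the start state, so discard them.
Initial partition by acceptance: {s0,s2,s3,s5,s6,s7} | {s1,s4}.
On input c, block {s0,s2,s3,s5,s6,s7} splits into {s0,s2,s3,s5,s7} and {s6}.
Split {s0,s2,s3,s5,s7} by δ(·,a) → {s0,s3,s5} and {s2,s7}.
On input a, block {s1,s4} splits into {s1} and {s4}.
No further refinement is possible. Final partition (5 blocks): {s0,s3,s5} | {s1} | {s6} | {s2,s7} | {s4}.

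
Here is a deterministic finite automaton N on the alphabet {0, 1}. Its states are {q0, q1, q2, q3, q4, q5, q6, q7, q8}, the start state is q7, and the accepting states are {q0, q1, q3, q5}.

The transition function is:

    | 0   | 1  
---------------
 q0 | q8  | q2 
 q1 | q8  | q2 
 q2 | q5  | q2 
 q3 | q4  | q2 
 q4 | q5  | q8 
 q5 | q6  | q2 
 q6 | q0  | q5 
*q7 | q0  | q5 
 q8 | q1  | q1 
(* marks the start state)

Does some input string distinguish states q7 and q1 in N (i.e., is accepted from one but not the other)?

States {q3,q4} cannot be reached from the start state, so discard them.
P0 = {q0,q1,q5} | {q2,q6,q7,q8}.
Refine {q2,q6,q7,q8} on symbol 1: members go to different blocks, giving {q6,q7,q8} and {q2}.
The partition is now stable with 3 blocks: {q0,q1,q5} | {q6,q7,q8} | {q2}.
q7 and q1 end up in different blocks, so they are distinguishable. For instance, the string 'ε' is accepted from only q1.

Yes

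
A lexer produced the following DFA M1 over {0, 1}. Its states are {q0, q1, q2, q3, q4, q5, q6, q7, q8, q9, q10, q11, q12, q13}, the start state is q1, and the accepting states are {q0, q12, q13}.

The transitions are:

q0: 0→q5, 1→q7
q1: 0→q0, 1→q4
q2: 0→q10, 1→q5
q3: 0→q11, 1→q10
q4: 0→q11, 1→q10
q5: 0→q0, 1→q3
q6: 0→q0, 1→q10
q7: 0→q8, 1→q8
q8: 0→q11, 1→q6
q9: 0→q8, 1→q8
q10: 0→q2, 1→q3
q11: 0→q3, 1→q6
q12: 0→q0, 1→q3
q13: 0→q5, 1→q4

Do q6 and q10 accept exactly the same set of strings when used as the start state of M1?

No

States {q9,q12,q13} cannot be reached from the start state, so discard them.
Start with accepting vs non-accepting: {q0} | {q1,q2,q3,q4,q5,q6,q7,q8,q10,q11}.
Split {q1,q2,q3,q4,q5,q6,q7,q8,q10,q11} by δ(·,0) → {q2,q3,q4,q7,q8,q10,q11} and {q1,q5,q6}.
On input 1, block {q2,q3,q4,q7,q8,q10,q11} splits into {q3,q4,q7,q10} and {q2,q8,q11}.
Split {q3,q4,q7,q10} by δ(·,1) → {q3,q4,q10} and {q7}.
On input 0, block {q2,q8,q11} splits into {q2,q11} and {q8}.
The partition is now stable with 6 blocks: {q0} | {q3,q4,q10} | {q1,q5,q6} | {q2,q11} | {q7} | {q8}.
q6 and q10 end up in different blocks, so they are distinguishable. For instance, the string '0' is accepted from only q6.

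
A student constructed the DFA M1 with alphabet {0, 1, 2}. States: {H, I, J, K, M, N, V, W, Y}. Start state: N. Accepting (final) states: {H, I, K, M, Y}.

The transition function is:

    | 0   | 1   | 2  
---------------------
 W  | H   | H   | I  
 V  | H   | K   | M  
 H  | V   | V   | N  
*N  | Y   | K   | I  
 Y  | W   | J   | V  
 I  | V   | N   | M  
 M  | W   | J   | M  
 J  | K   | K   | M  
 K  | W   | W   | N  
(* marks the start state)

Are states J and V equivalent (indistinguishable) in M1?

All states are reachable from the start state.
Start with accepting vs non-accepting: {H,I,K,M,Y} | {J,N,V,W}.
Split {H,I,K,M,Y} by δ(·,2) → {H,K,Y} and {I,M}.
Stable partition: {H,K,Y} | {J,N,V,W} | {I,M} — 3 equivalence classes.
J and V lie in the same block of the stable partition, so they are equivalent — no string distinguishes them.

Yes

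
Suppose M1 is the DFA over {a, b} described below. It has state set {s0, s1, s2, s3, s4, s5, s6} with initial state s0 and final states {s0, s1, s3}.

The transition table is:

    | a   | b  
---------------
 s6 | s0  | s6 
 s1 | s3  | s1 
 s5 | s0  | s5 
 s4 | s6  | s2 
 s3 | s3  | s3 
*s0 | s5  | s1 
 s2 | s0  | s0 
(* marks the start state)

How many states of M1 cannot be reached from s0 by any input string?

3

No path from s0 leads to s2, s4, s6; the other 4 states are all reachable.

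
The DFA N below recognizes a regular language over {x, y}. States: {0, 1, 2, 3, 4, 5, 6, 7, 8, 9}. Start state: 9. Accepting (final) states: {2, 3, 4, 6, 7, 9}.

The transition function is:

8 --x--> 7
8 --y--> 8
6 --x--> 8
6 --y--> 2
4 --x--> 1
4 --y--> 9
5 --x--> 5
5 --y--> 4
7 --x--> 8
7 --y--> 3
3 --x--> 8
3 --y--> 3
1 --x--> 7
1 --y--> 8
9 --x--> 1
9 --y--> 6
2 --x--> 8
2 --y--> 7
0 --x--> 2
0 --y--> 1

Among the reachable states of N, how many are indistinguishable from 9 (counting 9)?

5

First remove the unreachable states {0,4,5}; 7 states remain.
P0 = {2,3,6,7,9} | {1,8}.
Stable partition: {2,3,6,7,9} | {1,8} — 2 equivalence classes.
State 9 belongs to the block {2,3,6,7,9}, which has 5 states.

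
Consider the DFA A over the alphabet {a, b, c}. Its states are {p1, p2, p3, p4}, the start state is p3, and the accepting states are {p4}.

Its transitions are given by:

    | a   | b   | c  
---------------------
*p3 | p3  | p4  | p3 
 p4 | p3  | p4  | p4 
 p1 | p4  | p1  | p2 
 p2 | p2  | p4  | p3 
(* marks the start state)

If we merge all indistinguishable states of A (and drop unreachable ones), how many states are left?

States {p1,p2} cannot be reached from the start state, so discard them.
P0 = {p4} | {p3}.
No further refinement is possible. Final partition (2 blocks): {p4} | {p3}.

2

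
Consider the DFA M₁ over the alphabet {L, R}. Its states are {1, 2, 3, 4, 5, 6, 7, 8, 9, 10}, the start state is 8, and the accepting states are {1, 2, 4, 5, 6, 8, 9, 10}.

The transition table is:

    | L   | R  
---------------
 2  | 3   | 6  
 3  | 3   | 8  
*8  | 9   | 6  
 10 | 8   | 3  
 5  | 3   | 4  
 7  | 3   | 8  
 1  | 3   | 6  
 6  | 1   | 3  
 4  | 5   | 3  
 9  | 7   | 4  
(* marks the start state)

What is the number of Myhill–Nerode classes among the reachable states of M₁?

4

States {2,10} cannot be reached from the start state, so discard them.
Initial partition by acceptance: {1,4,5,6,8,9} | {3,7}.
On input L, block {1,4,5,6,8,9} splits into {1,5,9} and {4,6,8}.
On input R, block {4,6,8} splits into {4,6} and {8}.
Stable partition: {1,5,9} | {3,7} | {4,6} | {8} — 4 equivalence classes.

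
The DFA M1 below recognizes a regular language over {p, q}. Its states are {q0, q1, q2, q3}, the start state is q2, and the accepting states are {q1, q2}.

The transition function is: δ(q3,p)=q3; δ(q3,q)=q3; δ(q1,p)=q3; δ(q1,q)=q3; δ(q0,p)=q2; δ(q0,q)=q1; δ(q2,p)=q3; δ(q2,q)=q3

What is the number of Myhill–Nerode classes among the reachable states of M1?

2

First remove the unreachable states {q0,q1}; 2 states remain.
P0 = {q2} | {q3}.
No further refinement is possible. Final partition (2 blocks): {q2} | {q3}.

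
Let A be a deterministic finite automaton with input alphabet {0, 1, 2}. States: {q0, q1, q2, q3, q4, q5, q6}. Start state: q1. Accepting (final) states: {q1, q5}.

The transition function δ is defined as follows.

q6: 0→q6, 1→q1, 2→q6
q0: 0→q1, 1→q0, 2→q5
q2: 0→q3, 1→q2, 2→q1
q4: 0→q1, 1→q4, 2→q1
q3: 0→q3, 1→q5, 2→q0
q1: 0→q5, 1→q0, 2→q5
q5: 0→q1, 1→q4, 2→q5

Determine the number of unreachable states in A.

3

Starting at q1 and following transitions, the reachable set is {q0, q1, q4, q5}. That leaves q2, q3, q6 unreachable — 3 in total.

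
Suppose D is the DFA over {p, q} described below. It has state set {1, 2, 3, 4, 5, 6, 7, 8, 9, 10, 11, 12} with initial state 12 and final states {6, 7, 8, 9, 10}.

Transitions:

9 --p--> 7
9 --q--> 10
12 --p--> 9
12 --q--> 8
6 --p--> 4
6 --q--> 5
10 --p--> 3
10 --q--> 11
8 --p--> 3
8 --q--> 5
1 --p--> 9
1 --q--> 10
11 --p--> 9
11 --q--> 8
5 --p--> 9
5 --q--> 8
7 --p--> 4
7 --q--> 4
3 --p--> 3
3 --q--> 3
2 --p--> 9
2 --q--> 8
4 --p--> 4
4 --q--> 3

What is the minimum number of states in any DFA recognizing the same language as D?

First remove the unreachable states {1,2,6}; 9 states remain.
Initial partition by acceptance: {7,8,9,10} | {3,4,5,11,12}.
Split {7,8,9,10} by δ(·,p) → {7,8,10} and {9}.
Split {3,4,5,11,12} by δ(·,p) → {5,11,12} and {3,4}.
Split {7,8,10} by δ(·,q) → {8,10} and {7}.
Stable partition: {8,10} | {5,11,12} | {9} | {3,4} | {7} — 5 equivalence classes.

5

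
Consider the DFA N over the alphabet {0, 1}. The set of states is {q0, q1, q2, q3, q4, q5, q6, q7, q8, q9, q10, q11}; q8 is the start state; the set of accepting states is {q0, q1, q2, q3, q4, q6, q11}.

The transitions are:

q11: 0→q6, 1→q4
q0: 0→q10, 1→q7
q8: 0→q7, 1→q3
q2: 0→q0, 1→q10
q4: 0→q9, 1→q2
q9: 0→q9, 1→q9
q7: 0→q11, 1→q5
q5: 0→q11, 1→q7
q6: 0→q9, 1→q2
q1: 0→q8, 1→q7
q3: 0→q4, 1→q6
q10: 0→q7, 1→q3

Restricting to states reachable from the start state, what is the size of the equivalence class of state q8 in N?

States {q1} cannot be reached from the start state, so discard them.
Initial partition by acceptance: {q0,q2,q3,q4,q6,q11} | {q5,q7,q8,q9,q10}.
On input 0, block {q0,q2,q3,q4,q6,q11} splits into {q0,q4,q6} and {q2,q3,q11}.
Refine {q0,q4,q6} on symbol 1: members go to different blocks, giving {q4,q6} and {q0}.
Split {q5,q7,q8,q9,q10} by δ(·,0) → {q8,q9,q10} and {q5,q7}.
Split {q8,q9,q10} by δ(·,0) → {q8,q10} and {q9}.
Split {q2,q3,q11} by δ(·,0) → {q3,q11} and {q2}.
The partition is now stable with 7 blocks: {q4,q6} | {q8,q10} | {q3,q11} | {q0} | {q5,q7} | {q9} | {q2}.
The equivalence class containing q8 is {q8,q10}, of size 2.

2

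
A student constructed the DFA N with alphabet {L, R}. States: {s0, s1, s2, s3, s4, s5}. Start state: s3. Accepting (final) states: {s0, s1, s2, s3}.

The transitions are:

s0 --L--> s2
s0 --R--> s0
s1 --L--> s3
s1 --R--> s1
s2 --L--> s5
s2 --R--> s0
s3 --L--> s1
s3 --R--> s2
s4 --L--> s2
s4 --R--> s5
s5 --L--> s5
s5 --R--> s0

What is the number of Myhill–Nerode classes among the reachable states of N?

5

Reachable states from the start: {s0,s1,s2,s3,s5}. Unreachable: {s4} — drop them.
Initial partition by acceptance: {s0,s1,s2,s3} | {s5}.
Refine {s0,s1,s2,s3} on symbol L: members go to different blocks, giving {s0,s1,s3} and {s2}.
On input L, block {s0,s1,s3} splits into {s1,s3} and {s0}.
On input R, block {s1,s3} splits into {s1} and {s3}.
Stable partition: {s1} | {s5} | {s2} | {s0} | {s3} — 5 equivalence classes.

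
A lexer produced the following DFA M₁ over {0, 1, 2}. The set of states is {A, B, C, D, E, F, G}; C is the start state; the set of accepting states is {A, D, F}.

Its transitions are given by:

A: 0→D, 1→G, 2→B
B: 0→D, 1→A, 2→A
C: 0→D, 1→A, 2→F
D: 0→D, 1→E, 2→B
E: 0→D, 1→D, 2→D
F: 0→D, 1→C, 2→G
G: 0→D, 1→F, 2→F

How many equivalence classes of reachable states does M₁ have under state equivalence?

P0 = {A,D,F} | {B,C,E,G}.
No further refinement is possible. Final partition (2 blocks): {A,D,F} | {B,C,E,G}.

2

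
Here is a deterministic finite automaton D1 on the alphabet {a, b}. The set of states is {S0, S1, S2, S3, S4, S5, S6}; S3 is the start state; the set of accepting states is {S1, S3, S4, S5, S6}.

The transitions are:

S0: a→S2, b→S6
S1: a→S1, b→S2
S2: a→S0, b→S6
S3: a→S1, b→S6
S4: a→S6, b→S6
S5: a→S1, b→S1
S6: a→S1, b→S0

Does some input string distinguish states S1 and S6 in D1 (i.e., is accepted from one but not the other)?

No

First remove the unreachable states {S4,S5}; 5 states remain.
P0 = {S1,S3,S6} | {S0,S2}.
Refine {S1,S3,S6} on symbol b: members go to different blocks, giving {S1,S6} and {S3}.
No further refinement is possible. Final partition (3 blocks): {S1,S6} | {S0,S2} | {S3}.
S1 and S6 lie in the same block of the stable partition, so they are equivalent — no string distinguishes them.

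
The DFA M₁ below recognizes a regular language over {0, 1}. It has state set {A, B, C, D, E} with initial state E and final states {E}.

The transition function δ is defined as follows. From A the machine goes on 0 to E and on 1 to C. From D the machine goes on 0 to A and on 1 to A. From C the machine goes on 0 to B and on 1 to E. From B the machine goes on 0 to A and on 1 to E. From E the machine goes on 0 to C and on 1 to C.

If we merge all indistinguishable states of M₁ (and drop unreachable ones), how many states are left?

First remove the unreachable states {D}; 4 states remain.
Start with accepting vs non-accepting: {E} | {A,B,C}.
Split {A,B,C} by δ(·,0) → {B,C} and {A}.
On input 0, block {B,C} splits into {B} and {C}.
The partition is now stable with 4 blocks: {E} | {B} | {A} | {C}.

4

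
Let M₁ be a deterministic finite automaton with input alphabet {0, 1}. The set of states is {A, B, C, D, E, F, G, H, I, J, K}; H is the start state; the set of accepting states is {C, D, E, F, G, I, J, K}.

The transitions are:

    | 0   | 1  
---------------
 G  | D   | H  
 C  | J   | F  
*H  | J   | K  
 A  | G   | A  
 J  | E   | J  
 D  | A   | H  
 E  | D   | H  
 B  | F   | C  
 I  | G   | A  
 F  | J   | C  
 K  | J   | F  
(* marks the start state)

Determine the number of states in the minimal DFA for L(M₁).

States {B,I} cannot be reached from the start state, so discard them.
Initial partition by acceptance: {C,D,E,F,G,J,K} | {A,H}.
Split {C,D,E,F,G,J,K} by δ(·,0) → {C,E,F,G,J,K} and {D}.
Refine {C,E,F,G,J,K} on symbol 0: members go to different blocks, giving {C,F,J,K} and {E,G}.
On input 0, block {C,F,J,K} splits into {C,F,K} and {J}.
Split {A,H} by δ(·,0) → {A} and {H}.
Stable partition: {C,F,K} | {A} | {D} | {E,G} | {J} | {H} — 6 equivalence classes.

6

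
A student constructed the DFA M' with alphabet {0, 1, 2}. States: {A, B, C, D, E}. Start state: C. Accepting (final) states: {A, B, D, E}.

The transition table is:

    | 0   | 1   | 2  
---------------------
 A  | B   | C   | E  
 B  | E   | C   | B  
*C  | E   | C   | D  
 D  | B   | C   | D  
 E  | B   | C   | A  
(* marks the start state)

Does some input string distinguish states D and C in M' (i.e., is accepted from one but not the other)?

Yes

All states are reachable from the start state.
Start with accepting vs non-accepting: {A,B,D,E} | {C}.
Stable partition: {A,B,D,E} | {C} — 2 equivalence classes.
D and C end up in different blocks, so they are distinguishable. For instance, the string 'ε' is accepted from only D.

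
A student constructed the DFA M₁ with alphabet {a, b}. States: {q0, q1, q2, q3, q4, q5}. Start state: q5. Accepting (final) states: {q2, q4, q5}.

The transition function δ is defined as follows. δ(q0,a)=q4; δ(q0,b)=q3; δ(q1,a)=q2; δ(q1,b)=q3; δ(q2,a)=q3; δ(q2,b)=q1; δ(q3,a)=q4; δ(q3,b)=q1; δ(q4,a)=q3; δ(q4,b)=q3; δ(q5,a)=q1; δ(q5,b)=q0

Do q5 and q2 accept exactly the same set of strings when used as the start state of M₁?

Yes

All states are reachable from the start state.
P0 = {q2,q4,q5} | {q0,q1,q3}.
The partition is now stable with 2 blocks: {q2,q4,q5} | {q0,q1,q3}.
q5 and q2 lie in the same block of the stable partition, so they are equivalent — no string distinguishes them.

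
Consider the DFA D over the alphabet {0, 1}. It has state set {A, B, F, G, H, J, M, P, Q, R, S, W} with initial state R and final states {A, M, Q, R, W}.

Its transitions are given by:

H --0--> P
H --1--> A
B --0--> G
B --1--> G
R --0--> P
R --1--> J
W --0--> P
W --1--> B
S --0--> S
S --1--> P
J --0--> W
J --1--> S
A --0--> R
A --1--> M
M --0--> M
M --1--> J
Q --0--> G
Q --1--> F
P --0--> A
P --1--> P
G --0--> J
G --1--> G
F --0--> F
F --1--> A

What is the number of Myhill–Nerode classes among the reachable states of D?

9

Reachable states from the start: {A,B,G,J,M,P,R,S,W}. Unreachable: {F,H,Q} — drop them.
Start with accepting vs non-accepting: {A,M,R,W} | {B,G,J,P,S}.
On input 0, block {A,M,R,W} splits into {R,W} and {A,M}.
Refine {B,G,J,P,S} on symbol 0: members go to different blocks, giving {B,G,S} and {J} and {P}.
On input 1, block {R,W} splits into {W} and {R}.
On input 0, block {B,G,S} splits into {B,S} and {G}.
On input 0, block {B,S} splits into {B} and {S}.
Refine {A,M} on symbol 0: members go to different blocks, giving {M} and {A}.
The partition is now stable with 9 blocks: {W} | {B} | {M} | {J} | {P} | {R} | {G} | {S} | {A}.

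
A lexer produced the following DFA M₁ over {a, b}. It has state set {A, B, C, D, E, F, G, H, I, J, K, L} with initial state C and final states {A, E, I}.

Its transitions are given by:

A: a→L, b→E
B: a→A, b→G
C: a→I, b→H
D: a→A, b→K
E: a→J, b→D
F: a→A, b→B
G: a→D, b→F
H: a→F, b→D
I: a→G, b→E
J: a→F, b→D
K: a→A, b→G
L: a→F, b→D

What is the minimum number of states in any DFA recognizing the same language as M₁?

5

All states are reachable from the start state.
P0 = {A,E,I} | {B,C,D,F,G,H,J,K,L}.
Refine {A,E,I} on symbol b: members go to different blocks, giving {A,I} and {E}.
Split {B,C,D,F,G,H,J,K,L} by δ(·,a) → {B,C,D,F,K} and {G,H,J,L}.
Split {B,C,D,F,K} by δ(·,b) → {B,C,K} and {D,F}.
No further refinement is possible. Final partition (5 blocks): {A,I} | {B,C,K} | {E} | {G,H,J,L} | {D,F}.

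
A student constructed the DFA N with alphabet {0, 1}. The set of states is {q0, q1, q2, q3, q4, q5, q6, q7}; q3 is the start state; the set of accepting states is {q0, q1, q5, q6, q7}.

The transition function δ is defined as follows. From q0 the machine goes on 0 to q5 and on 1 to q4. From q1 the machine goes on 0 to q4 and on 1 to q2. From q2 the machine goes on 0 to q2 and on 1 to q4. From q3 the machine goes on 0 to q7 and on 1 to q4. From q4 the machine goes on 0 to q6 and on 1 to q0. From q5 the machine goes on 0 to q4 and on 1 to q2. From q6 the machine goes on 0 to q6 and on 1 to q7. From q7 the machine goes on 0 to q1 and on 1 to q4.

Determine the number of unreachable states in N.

0

Every one of the 8 states is reachable from q3.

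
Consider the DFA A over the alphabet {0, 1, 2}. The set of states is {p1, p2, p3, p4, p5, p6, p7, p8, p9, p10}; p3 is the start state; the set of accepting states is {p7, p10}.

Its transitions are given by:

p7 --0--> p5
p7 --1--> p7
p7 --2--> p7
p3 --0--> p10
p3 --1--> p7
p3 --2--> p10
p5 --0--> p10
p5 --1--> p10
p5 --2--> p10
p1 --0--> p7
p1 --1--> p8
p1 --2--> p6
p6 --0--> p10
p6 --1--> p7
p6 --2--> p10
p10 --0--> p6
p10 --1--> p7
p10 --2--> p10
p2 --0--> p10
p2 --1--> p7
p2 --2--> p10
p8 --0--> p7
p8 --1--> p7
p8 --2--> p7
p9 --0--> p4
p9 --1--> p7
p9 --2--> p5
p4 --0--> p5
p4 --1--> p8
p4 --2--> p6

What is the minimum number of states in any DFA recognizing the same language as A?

2

Reachable states from the start: {p3,p5,p6,p7,p10}. Unreachable: {p1,p2,p4,p8,p9} — drop them.
P0 = {p7,p10} | {p3,p5,p6}.
The partition is now stable with 2 blocks: {p7,p10} | {p3,p5,p6}.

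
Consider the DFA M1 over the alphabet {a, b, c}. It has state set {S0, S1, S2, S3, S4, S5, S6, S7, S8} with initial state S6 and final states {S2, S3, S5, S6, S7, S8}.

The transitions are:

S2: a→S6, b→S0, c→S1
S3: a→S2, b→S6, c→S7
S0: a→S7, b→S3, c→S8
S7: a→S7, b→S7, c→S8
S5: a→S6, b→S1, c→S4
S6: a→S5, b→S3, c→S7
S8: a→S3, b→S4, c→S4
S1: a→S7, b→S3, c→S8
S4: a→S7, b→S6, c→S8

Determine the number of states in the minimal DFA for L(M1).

4

Initial partition by acceptance: {S2,S3,S5,S6,S7,S8} | {S0,S1,S4}.
Refine {S2,S3,S5,S6,S7,S8} on symbol b: members go to different blocks, giving {S2,S5,S8} and {S3,S6,S7}.
Refine {S3,S6,S7} on symbol a: members go to different blocks, giving {S3,S6} and {S7}.
No further refinement is possible. Final partition (4 blocks): {S2,S5,S8} | {S0,S1,S4} | {S3,S6} | {S7}.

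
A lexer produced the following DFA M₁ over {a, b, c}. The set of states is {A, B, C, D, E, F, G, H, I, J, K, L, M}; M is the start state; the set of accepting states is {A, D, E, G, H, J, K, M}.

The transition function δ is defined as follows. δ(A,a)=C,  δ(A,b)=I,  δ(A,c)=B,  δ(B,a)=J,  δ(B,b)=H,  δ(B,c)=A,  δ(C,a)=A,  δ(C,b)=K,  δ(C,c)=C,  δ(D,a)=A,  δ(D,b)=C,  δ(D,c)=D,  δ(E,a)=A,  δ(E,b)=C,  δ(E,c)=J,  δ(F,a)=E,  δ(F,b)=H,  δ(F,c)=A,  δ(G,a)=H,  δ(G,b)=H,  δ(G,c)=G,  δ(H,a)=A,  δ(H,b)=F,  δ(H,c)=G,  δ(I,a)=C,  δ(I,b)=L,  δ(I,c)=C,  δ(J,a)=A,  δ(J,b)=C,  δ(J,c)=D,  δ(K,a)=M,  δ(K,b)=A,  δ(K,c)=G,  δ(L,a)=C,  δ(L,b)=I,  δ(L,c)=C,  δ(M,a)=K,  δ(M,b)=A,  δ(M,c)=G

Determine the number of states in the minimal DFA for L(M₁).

Start with accepting vs non-accepting: {A,D,E,G,H,J,K,M} | {B,C,F,I,L}.
On input a, block {A,D,E,G,H,J,K,M} splits into {D,E,G,H,J,K,M} and {A}.
On input a, block {D,E,G,H,J,K,M} splits into {D,E,H,J} and {G,K,M}.
On input c, block {D,E,H,J} splits into {D,E,J} and {H}.
Refine {B,C,F,I,L} on symbol a: members go to different blocks, giving {B,F} and {I,L} and {C}.
On input a, block {G,K,M} splits into {K,M} and {G}.
Stable partition: {D,E,J} | {B,F} | {A} | {K,M} | {H} | {I,L} | {C} | {G} — 8 equivalence classes.

8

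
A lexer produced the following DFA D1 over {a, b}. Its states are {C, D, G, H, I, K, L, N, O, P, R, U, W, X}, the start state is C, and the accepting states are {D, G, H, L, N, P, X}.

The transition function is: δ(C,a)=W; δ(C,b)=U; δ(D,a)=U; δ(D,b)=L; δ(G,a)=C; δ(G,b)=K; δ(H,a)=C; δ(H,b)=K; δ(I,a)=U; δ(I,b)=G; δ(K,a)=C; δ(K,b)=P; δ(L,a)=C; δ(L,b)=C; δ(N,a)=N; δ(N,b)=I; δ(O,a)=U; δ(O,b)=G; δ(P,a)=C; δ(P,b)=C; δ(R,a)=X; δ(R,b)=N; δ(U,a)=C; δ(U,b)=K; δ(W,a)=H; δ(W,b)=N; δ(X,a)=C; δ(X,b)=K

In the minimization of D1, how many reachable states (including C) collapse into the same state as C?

1

States {D,L,O,R,X} cannot be reached from the start state, so discard them.
Initial partition by acceptance: {G,H,N,P} | {C,I,K,U,W}.
Refine {G,H,N,P} on symbol a: members go to different blocks, giving {G,H,P} and {N}.
Refine {C,I,K,U,W} on symbol a: members go to different blocks, giving {C,I,K,U} and {W}.
Split {C,I,K,U} by δ(·,a) → {I,K,U} and {C}.
Refine {G,H,P} on symbol b: members go to different blocks, giving {G,H} and {P}.
Split {I,K,U} by δ(·,a) → {K,U} and {I}.
Split {K,U} by δ(·,b) → {K} and {U}.
The partition is now stable with 8 blocks: {G,H} | {K} | {N} | {W} | {C} | {P} | {I} | {U}.
The equivalence class containing C is {C}, of size 1.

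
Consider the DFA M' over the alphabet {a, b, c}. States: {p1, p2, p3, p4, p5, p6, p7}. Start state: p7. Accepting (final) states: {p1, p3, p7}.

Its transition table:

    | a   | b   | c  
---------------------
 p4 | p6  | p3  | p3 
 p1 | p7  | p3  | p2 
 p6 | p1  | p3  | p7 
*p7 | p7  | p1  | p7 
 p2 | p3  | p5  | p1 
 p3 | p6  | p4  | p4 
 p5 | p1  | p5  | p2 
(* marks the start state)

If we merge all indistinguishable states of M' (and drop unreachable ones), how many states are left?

7

Start with accepting vs non-accepting: {p1,p3,p7} | {p2,p4,p5,p6}.
On input a, block {p1,p3,p7} splits into {p1,p7} and {p3}.
Split {p1,p7} by δ(·,b) → {p1} and {p7}.
Split {p2,p4,p5,p6} by δ(·,a) → {p5,p6} and {p2} and {p4}.
On input b, block {p5,p6} splits into {p5} and {p6}.
The partition is now stable with 7 blocks: {p1} | {p5} | {p3} | {p7} | {p2} | {p4} | {p6}.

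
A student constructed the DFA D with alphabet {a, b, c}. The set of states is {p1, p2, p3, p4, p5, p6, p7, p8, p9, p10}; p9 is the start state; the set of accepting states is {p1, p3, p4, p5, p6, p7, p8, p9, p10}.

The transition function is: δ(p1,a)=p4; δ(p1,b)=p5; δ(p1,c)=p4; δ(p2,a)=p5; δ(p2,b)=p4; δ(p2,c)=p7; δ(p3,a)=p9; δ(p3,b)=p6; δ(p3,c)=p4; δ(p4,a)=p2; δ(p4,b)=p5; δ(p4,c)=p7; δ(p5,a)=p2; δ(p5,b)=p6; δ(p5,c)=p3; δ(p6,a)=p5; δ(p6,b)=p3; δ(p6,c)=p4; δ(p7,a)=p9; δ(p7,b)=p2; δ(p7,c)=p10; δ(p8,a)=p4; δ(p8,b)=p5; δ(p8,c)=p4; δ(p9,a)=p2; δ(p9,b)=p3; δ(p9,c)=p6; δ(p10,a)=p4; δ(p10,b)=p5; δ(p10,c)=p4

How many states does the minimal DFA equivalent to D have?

Reachable states from the start: {p2,p3,p4,p5,p6,p7,p9,p10}. Unreachable: {p1,p8} — drop them.
Initial partition by acceptance: {p3,p4,p5,p6,p7,p9,p10} | {p2}.
Refine {p3,p4,p5,p6,p7,p9,p10} on symbol a: members go to different blocks, giving {p3,p6,p7,p10} and {p4,p5,p9}.
Split {p3,p6,p7,p10} by δ(·,b) → {p3,p6} and {p7} and {p10}.
Refine {p4,p5,p9} on symbol b: members go to different blocks, giving {p5,p9} and {p4}.
No further refinement is possible. Final partition (6 blocks): {p3,p6} | {p2} | {p5,p9} | {p7} | {p10} | {p4}.

6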